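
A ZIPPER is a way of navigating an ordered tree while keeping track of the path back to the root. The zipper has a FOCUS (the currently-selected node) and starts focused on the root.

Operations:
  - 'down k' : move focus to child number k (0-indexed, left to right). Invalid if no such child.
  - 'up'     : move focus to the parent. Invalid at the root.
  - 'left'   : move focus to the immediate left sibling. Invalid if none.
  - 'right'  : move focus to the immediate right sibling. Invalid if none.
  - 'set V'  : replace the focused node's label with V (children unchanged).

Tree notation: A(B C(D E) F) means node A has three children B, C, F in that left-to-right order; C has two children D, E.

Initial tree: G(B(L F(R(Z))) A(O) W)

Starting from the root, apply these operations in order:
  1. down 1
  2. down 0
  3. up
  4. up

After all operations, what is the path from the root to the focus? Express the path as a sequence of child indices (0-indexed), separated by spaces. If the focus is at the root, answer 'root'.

Step 1 (down 1): focus=A path=1 depth=1 children=['O'] left=['B'] right=['W'] parent=G
Step 2 (down 0): focus=O path=1/0 depth=2 children=[] left=[] right=[] parent=A
Step 3 (up): focus=A path=1 depth=1 children=['O'] left=['B'] right=['W'] parent=G
Step 4 (up): focus=G path=root depth=0 children=['B', 'A', 'W'] (at root)

Answer: root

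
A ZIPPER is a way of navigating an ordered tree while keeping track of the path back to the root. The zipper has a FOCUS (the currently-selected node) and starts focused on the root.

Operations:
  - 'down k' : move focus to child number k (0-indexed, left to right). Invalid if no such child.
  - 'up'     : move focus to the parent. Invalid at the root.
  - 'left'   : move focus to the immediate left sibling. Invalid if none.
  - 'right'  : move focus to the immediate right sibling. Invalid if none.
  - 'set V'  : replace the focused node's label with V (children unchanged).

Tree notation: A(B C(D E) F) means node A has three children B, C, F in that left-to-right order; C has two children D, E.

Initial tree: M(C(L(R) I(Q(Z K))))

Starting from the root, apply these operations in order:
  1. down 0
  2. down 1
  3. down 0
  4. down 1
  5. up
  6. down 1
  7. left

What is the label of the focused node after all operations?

Step 1 (down 0): focus=C path=0 depth=1 children=['L', 'I'] left=[] right=[] parent=M
Step 2 (down 1): focus=I path=0/1 depth=2 children=['Q'] left=['L'] right=[] parent=C
Step 3 (down 0): focus=Q path=0/1/0 depth=3 children=['Z', 'K'] left=[] right=[] parent=I
Step 4 (down 1): focus=K path=0/1/0/1 depth=4 children=[] left=['Z'] right=[] parent=Q
Step 5 (up): focus=Q path=0/1/0 depth=3 children=['Z', 'K'] left=[] right=[] parent=I
Step 6 (down 1): focus=K path=0/1/0/1 depth=4 children=[] left=['Z'] right=[] parent=Q
Step 7 (left): focus=Z path=0/1/0/0 depth=4 children=[] left=[] right=['K'] parent=Q

Answer: Z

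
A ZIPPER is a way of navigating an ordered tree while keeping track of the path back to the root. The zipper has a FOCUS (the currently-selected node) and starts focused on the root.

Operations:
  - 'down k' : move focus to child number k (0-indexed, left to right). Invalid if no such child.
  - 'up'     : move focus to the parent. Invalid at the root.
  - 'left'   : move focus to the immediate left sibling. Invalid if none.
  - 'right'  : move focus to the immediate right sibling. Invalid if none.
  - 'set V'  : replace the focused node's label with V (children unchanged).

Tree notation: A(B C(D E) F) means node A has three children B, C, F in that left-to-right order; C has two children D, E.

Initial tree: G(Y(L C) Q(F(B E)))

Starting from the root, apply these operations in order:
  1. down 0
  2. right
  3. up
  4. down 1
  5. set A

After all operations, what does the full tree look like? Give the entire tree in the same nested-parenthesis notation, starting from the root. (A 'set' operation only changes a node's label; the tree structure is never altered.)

Answer: G(Y(L C) A(F(B E)))

Derivation:
Step 1 (down 0): focus=Y path=0 depth=1 children=['L', 'C'] left=[] right=['Q'] parent=G
Step 2 (right): focus=Q path=1 depth=1 children=['F'] left=['Y'] right=[] parent=G
Step 3 (up): focus=G path=root depth=0 children=['Y', 'Q'] (at root)
Step 4 (down 1): focus=Q path=1 depth=1 children=['F'] left=['Y'] right=[] parent=G
Step 5 (set A): focus=A path=1 depth=1 children=['F'] left=['Y'] right=[] parent=G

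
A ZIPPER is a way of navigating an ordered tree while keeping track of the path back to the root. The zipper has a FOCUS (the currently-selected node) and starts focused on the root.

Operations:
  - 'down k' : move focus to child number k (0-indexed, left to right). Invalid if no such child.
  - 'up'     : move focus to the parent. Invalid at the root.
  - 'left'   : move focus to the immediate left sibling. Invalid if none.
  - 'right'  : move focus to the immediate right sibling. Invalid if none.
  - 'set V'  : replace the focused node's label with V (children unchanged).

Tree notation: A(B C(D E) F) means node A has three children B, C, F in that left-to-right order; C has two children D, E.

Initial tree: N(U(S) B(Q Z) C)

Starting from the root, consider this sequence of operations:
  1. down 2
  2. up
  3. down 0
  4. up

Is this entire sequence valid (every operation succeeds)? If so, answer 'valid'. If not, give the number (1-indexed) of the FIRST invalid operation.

Answer: valid

Derivation:
Step 1 (down 2): focus=C path=2 depth=1 children=[] left=['U', 'B'] right=[] parent=N
Step 2 (up): focus=N path=root depth=0 children=['U', 'B', 'C'] (at root)
Step 3 (down 0): focus=U path=0 depth=1 children=['S'] left=[] right=['B', 'C'] parent=N
Step 4 (up): focus=N path=root depth=0 children=['U', 'B', 'C'] (at root)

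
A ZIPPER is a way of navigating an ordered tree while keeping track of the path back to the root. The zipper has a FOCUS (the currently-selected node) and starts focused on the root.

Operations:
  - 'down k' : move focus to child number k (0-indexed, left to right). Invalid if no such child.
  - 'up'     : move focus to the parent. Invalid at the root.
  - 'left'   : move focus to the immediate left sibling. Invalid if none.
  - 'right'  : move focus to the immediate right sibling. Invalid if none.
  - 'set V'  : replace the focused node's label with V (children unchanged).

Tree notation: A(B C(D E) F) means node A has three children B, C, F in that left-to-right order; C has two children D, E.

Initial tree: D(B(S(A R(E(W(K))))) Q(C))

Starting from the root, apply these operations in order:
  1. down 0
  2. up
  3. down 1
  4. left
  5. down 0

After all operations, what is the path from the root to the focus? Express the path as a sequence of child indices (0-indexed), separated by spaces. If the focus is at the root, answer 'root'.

Step 1 (down 0): focus=B path=0 depth=1 children=['S'] left=[] right=['Q'] parent=D
Step 2 (up): focus=D path=root depth=0 children=['B', 'Q'] (at root)
Step 3 (down 1): focus=Q path=1 depth=1 children=['C'] left=['B'] right=[] parent=D
Step 4 (left): focus=B path=0 depth=1 children=['S'] left=[] right=['Q'] parent=D
Step 5 (down 0): focus=S path=0/0 depth=2 children=['A', 'R'] left=[] right=[] parent=B

Answer: 0 0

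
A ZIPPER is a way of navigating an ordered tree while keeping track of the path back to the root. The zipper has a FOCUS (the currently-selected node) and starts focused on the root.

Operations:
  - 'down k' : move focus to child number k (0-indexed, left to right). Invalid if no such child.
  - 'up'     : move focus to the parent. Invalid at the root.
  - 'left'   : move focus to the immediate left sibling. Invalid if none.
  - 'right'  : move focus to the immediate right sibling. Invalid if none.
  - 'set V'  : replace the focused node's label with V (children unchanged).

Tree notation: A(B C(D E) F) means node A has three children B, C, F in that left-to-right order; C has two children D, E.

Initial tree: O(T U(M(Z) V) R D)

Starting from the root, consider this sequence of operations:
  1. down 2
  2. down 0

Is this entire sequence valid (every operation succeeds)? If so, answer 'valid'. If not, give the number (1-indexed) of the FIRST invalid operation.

Step 1 (down 2): focus=R path=2 depth=1 children=[] left=['T', 'U'] right=['D'] parent=O
Step 2 (down 0): INVALID

Answer: 2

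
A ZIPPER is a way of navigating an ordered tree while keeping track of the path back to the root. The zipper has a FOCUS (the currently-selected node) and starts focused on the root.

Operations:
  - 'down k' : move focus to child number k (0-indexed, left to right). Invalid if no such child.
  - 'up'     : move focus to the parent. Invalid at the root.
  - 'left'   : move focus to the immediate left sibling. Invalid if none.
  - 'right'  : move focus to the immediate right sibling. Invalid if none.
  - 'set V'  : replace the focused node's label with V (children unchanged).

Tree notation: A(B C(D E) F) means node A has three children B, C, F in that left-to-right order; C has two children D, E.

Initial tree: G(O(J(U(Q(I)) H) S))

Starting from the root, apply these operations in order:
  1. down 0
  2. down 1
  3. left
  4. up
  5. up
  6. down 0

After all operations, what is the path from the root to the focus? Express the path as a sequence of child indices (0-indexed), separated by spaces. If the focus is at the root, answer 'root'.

Step 1 (down 0): focus=O path=0 depth=1 children=['J', 'S'] left=[] right=[] parent=G
Step 2 (down 1): focus=S path=0/1 depth=2 children=[] left=['J'] right=[] parent=O
Step 3 (left): focus=J path=0/0 depth=2 children=['U', 'H'] left=[] right=['S'] parent=O
Step 4 (up): focus=O path=0 depth=1 children=['J', 'S'] left=[] right=[] parent=G
Step 5 (up): focus=G path=root depth=0 children=['O'] (at root)
Step 6 (down 0): focus=O path=0 depth=1 children=['J', 'S'] left=[] right=[] parent=G

Answer: 0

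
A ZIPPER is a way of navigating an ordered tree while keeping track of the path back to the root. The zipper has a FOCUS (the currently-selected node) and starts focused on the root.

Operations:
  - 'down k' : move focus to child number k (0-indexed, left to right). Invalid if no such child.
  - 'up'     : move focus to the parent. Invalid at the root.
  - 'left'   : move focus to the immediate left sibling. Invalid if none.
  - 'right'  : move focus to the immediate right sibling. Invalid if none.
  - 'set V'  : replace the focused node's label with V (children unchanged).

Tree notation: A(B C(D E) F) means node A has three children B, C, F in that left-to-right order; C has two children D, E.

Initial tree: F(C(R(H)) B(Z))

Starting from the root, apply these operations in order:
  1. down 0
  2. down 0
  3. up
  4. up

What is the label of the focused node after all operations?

Step 1 (down 0): focus=C path=0 depth=1 children=['R'] left=[] right=['B'] parent=F
Step 2 (down 0): focus=R path=0/0 depth=2 children=['H'] left=[] right=[] parent=C
Step 3 (up): focus=C path=0 depth=1 children=['R'] left=[] right=['B'] parent=F
Step 4 (up): focus=F path=root depth=0 children=['C', 'B'] (at root)

Answer: F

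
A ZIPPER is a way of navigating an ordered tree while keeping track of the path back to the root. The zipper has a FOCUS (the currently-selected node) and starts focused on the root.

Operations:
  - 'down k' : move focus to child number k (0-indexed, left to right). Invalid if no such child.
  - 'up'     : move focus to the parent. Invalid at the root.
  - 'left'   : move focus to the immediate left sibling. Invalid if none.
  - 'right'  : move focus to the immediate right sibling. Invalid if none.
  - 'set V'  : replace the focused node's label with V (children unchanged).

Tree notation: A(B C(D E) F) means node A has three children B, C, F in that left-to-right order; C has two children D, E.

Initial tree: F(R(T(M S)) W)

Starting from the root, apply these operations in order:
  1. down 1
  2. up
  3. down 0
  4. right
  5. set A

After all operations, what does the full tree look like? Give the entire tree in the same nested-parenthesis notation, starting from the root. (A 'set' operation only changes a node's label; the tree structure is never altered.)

Answer: F(R(T(M S)) A)

Derivation:
Step 1 (down 1): focus=W path=1 depth=1 children=[] left=['R'] right=[] parent=F
Step 2 (up): focus=F path=root depth=0 children=['R', 'W'] (at root)
Step 3 (down 0): focus=R path=0 depth=1 children=['T'] left=[] right=['W'] parent=F
Step 4 (right): focus=W path=1 depth=1 children=[] left=['R'] right=[] parent=F
Step 5 (set A): focus=A path=1 depth=1 children=[] left=['R'] right=[] parent=F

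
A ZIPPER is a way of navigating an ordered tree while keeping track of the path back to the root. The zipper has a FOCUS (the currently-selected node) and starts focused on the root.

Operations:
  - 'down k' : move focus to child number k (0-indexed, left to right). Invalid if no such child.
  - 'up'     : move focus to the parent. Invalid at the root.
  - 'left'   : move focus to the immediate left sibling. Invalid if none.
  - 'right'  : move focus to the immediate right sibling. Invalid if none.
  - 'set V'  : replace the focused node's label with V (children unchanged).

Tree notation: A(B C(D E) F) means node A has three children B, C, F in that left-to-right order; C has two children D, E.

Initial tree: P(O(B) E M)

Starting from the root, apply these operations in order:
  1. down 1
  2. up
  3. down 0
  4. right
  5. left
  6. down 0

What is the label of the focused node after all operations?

Step 1 (down 1): focus=E path=1 depth=1 children=[] left=['O'] right=['M'] parent=P
Step 2 (up): focus=P path=root depth=0 children=['O', 'E', 'M'] (at root)
Step 3 (down 0): focus=O path=0 depth=1 children=['B'] left=[] right=['E', 'M'] parent=P
Step 4 (right): focus=E path=1 depth=1 children=[] left=['O'] right=['M'] parent=P
Step 5 (left): focus=O path=0 depth=1 children=['B'] left=[] right=['E', 'M'] parent=P
Step 6 (down 0): focus=B path=0/0 depth=2 children=[] left=[] right=[] parent=O

Answer: B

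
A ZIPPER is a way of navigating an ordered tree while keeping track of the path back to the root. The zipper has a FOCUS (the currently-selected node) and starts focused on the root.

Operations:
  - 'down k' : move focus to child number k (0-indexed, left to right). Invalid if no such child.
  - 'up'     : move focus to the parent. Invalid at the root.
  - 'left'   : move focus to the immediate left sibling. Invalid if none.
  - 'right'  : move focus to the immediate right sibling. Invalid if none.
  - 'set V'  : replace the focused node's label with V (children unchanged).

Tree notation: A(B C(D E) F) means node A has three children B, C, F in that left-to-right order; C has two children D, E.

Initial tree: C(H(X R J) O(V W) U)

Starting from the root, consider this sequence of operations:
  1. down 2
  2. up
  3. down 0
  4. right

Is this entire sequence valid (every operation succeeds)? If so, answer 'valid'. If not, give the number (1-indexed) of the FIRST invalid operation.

Step 1 (down 2): focus=U path=2 depth=1 children=[] left=['H', 'O'] right=[] parent=C
Step 2 (up): focus=C path=root depth=0 children=['H', 'O', 'U'] (at root)
Step 3 (down 0): focus=H path=0 depth=1 children=['X', 'R', 'J'] left=[] right=['O', 'U'] parent=C
Step 4 (right): focus=O path=1 depth=1 children=['V', 'W'] left=['H'] right=['U'] parent=C

Answer: valid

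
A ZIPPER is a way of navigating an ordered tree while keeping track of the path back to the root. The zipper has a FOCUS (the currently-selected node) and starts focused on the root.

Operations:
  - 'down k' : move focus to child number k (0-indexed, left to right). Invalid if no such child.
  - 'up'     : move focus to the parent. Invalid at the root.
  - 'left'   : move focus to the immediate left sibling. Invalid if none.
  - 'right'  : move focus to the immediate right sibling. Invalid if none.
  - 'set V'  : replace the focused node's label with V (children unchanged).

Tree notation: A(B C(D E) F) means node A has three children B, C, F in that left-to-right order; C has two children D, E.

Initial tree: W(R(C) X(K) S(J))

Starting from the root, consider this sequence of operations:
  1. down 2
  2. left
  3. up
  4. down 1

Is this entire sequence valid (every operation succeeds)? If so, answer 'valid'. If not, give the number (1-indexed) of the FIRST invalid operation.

Step 1 (down 2): focus=S path=2 depth=1 children=['J'] left=['R', 'X'] right=[] parent=W
Step 2 (left): focus=X path=1 depth=1 children=['K'] left=['R'] right=['S'] parent=W
Step 3 (up): focus=W path=root depth=0 children=['R', 'X', 'S'] (at root)
Step 4 (down 1): focus=X path=1 depth=1 children=['K'] left=['R'] right=['S'] parent=W

Answer: valid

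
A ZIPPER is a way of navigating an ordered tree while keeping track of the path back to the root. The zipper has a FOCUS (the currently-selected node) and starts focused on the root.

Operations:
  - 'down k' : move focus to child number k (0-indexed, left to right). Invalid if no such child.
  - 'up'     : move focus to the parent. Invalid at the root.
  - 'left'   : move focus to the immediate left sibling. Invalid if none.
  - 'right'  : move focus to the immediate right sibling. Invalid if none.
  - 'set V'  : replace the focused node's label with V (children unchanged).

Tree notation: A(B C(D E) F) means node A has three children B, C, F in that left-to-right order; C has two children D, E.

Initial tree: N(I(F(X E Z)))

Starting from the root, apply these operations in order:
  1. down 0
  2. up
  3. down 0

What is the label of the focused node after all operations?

Step 1 (down 0): focus=I path=0 depth=1 children=['F'] left=[] right=[] parent=N
Step 2 (up): focus=N path=root depth=0 children=['I'] (at root)
Step 3 (down 0): focus=I path=0 depth=1 children=['F'] left=[] right=[] parent=N

Answer: I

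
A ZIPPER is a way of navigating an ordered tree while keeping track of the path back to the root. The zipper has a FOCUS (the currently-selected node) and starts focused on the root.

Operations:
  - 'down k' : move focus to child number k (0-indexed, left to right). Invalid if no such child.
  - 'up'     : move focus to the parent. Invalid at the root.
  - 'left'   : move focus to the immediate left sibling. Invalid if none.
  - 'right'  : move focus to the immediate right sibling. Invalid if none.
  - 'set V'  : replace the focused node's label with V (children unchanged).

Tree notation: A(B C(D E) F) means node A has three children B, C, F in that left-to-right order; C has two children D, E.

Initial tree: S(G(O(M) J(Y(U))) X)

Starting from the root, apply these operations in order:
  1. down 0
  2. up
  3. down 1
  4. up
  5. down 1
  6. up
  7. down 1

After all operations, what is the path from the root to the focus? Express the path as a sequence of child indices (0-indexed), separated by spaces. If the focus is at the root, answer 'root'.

Answer: 1

Derivation:
Step 1 (down 0): focus=G path=0 depth=1 children=['O', 'J'] left=[] right=['X'] parent=S
Step 2 (up): focus=S path=root depth=0 children=['G', 'X'] (at root)
Step 3 (down 1): focus=X path=1 depth=1 children=[] left=['G'] right=[] parent=S
Step 4 (up): focus=S path=root depth=0 children=['G', 'X'] (at root)
Step 5 (down 1): focus=X path=1 depth=1 children=[] left=['G'] right=[] parent=S
Step 6 (up): focus=S path=root depth=0 children=['G', 'X'] (at root)
Step 7 (down 1): focus=X path=1 depth=1 children=[] left=['G'] right=[] parent=S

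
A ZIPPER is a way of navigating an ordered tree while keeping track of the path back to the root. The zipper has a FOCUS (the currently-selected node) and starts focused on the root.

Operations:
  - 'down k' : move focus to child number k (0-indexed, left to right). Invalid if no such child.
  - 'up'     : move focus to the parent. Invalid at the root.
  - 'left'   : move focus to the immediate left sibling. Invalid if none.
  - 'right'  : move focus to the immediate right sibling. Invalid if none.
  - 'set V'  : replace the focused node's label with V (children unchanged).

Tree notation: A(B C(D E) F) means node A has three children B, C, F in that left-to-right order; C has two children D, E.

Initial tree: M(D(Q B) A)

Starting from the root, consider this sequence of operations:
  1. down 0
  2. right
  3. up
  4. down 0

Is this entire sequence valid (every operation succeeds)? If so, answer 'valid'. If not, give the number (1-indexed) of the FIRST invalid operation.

Answer: valid

Derivation:
Step 1 (down 0): focus=D path=0 depth=1 children=['Q', 'B'] left=[] right=['A'] parent=M
Step 2 (right): focus=A path=1 depth=1 children=[] left=['D'] right=[] parent=M
Step 3 (up): focus=M path=root depth=0 children=['D', 'A'] (at root)
Step 4 (down 0): focus=D path=0 depth=1 children=['Q', 'B'] left=[] right=['A'] parent=M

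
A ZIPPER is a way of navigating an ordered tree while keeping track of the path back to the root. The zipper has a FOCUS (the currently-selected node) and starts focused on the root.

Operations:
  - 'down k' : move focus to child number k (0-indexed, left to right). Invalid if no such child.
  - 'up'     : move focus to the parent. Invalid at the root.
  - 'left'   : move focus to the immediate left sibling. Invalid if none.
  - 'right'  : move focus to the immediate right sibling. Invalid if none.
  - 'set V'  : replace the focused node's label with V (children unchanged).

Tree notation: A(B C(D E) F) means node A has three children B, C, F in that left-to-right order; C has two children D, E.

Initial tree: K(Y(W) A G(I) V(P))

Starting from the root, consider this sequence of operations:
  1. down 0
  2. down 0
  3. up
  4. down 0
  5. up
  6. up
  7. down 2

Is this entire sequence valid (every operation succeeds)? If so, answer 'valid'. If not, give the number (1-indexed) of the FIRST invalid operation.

Step 1 (down 0): focus=Y path=0 depth=1 children=['W'] left=[] right=['A', 'G', 'V'] parent=K
Step 2 (down 0): focus=W path=0/0 depth=2 children=[] left=[] right=[] parent=Y
Step 3 (up): focus=Y path=0 depth=1 children=['W'] left=[] right=['A', 'G', 'V'] parent=K
Step 4 (down 0): focus=W path=0/0 depth=2 children=[] left=[] right=[] parent=Y
Step 5 (up): focus=Y path=0 depth=1 children=['W'] left=[] right=['A', 'G', 'V'] parent=K
Step 6 (up): focus=K path=root depth=0 children=['Y', 'A', 'G', 'V'] (at root)
Step 7 (down 2): focus=G path=2 depth=1 children=['I'] left=['Y', 'A'] right=['V'] parent=K

Answer: valid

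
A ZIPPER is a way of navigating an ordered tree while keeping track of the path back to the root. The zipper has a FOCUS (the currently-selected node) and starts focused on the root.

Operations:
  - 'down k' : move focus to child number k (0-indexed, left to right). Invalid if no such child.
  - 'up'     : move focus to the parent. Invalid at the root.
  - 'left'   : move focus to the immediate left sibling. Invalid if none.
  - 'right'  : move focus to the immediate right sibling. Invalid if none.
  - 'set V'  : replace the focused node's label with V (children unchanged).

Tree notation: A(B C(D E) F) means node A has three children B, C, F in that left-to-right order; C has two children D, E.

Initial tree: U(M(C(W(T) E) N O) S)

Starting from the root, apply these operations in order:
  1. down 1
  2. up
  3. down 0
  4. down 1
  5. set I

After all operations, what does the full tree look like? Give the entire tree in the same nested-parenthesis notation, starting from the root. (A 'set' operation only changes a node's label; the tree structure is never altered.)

Answer: U(M(C(W(T) E) I O) S)

Derivation:
Step 1 (down 1): focus=S path=1 depth=1 children=[] left=['M'] right=[] parent=U
Step 2 (up): focus=U path=root depth=0 children=['M', 'S'] (at root)
Step 3 (down 0): focus=M path=0 depth=1 children=['C', 'N', 'O'] left=[] right=['S'] parent=U
Step 4 (down 1): focus=N path=0/1 depth=2 children=[] left=['C'] right=['O'] parent=M
Step 5 (set I): focus=I path=0/1 depth=2 children=[] left=['C'] right=['O'] parent=M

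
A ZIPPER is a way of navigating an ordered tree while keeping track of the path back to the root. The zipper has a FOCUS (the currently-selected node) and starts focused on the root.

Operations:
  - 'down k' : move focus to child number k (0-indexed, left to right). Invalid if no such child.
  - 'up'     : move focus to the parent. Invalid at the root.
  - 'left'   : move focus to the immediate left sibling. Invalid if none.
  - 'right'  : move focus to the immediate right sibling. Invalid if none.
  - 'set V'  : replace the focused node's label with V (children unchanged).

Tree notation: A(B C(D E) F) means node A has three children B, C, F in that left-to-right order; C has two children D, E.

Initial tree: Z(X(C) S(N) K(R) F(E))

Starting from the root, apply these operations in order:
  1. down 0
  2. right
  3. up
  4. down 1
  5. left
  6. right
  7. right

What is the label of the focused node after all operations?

Answer: K

Derivation:
Step 1 (down 0): focus=X path=0 depth=1 children=['C'] left=[] right=['S', 'K', 'F'] parent=Z
Step 2 (right): focus=S path=1 depth=1 children=['N'] left=['X'] right=['K', 'F'] parent=Z
Step 3 (up): focus=Z path=root depth=0 children=['X', 'S', 'K', 'F'] (at root)
Step 4 (down 1): focus=S path=1 depth=1 children=['N'] left=['X'] right=['K', 'F'] parent=Z
Step 5 (left): focus=X path=0 depth=1 children=['C'] left=[] right=['S', 'K', 'F'] parent=Z
Step 6 (right): focus=S path=1 depth=1 children=['N'] left=['X'] right=['K', 'F'] parent=Z
Step 7 (right): focus=K path=2 depth=1 children=['R'] left=['X', 'S'] right=['F'] parent=Z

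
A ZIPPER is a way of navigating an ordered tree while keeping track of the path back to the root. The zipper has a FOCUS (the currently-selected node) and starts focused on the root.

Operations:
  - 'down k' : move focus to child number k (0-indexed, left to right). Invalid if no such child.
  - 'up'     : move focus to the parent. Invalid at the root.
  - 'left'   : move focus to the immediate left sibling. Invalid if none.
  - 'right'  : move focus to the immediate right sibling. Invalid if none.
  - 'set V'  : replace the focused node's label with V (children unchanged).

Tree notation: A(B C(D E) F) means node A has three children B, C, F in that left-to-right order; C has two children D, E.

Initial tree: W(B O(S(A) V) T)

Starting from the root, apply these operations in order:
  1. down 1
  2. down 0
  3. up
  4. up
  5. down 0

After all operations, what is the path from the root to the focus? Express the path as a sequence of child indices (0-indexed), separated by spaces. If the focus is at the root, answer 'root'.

Step 1 (down 1): focus=O path=1 depth=1 children=['S', 'V'] left=['B'] right=['T'] parent=W
Step 2 (down 0): focus=S path=1/0 depth=2 children=['A'] left=[] right=['V'] parent=O
Step 3 (up): focus=O path=1 depth=1 children=['S', 'V'] left=['B'] right=['T'] parent=W
Step 4 (up): focus=W path=root depth=0 children=['B', 'O', 'T'] (at root)
Step 5 (down 0): focus=B path=0 depth=1 children=[] left=[] right=['O', 'T'] parent=W

Answer: 0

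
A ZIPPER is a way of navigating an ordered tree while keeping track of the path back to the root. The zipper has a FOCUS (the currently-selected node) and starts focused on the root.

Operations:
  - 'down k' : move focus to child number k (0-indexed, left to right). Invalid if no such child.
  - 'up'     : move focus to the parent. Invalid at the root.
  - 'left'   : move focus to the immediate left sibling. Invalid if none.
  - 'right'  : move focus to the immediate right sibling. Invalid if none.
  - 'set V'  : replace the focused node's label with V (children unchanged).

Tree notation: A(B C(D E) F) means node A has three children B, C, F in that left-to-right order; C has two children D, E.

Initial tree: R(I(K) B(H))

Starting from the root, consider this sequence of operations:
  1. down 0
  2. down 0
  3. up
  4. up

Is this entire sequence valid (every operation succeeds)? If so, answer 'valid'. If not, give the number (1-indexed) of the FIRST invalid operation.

Step 1 (down 0): focus=I path=0 depth=1 children=['K'] left=[] right=['B'] parent=R
Step 2 (down 0): focus=K path=0/0 depth=2 children=[] left=[] right=[] parent=I
Step 3 (up): focus=I path=0 depth=1 children=['K'] left=[] right=['B'] parent=R
Step 4 (up): focus=R path=root depth=0 children=['I', 'B'] (at root)

Answer: valid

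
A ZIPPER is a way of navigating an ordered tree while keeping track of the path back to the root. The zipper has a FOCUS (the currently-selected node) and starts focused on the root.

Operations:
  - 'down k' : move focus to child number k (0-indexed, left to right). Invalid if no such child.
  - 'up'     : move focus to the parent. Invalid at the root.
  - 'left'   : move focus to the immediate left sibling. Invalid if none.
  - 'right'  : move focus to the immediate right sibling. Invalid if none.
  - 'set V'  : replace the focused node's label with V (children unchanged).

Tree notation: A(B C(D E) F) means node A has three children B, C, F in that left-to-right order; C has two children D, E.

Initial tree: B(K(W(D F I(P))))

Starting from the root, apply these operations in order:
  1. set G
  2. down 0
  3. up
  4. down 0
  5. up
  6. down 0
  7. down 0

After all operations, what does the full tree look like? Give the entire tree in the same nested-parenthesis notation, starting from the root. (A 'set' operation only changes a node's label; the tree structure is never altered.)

Step 1 (set G): focus=G path=root depth=0 children=['K'] (at root)
Step 2 (down 0): focus=K path=0 depth=1 children=['W'] left=[] right=[] parent=G
Step 3 (up): focus=G path=root depth=0 children=['K'] (at root)
Step 4 (down 0): focus=K path=0 depth=1 children=['W'] left=[] right=[] parent=G
Step 5 (up): focus=G path=root depth=0 children=['K'] (at root)
Step 6 (down 0): focus=K path=0 depth=1 children=['W'] left=[] right=[] parent=G
Step 7 (down 0): focus=W path=0/0 depth=2 children=['D', 'F', 'I'] left=[] right=[] parent=K

Answer: G(K(W(D F I(P))))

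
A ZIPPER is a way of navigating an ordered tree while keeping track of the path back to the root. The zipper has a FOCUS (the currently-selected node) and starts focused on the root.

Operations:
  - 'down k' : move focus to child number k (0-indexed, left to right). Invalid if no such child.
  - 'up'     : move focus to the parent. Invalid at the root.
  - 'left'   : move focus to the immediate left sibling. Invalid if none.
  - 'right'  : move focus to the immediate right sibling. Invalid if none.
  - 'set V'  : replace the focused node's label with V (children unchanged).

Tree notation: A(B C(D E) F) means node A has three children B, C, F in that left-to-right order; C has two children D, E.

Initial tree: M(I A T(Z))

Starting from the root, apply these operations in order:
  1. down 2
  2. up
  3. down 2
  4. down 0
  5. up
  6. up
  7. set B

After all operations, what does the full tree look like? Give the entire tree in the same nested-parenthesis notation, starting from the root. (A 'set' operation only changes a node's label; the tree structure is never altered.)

Step 1 (down 2): focus=T path=2 depth=1 children=['Z'] left=['I', 'A'] right=[] parent=M
Step 2 (up): focus=M path=root depth=0 children=['I', 'A', 'T'] (at root)
Step 3 (down 2): focus=T path=2 depth=1 children=['Z'] left=['I', 'A'] right=[] parent=M
Step 4 (down 0): focus=Z path=2/0 depth=2 children=[] left=[] right=[] parent=T
Step 5 (up): focus=T path=2 depth=1 children=['Z'] left=['I', 'A'] right=[] parent=M
Step 6 (up): focus=M path=root depth=0 children=['I', 'A', 'T'] (at root)
Step 7 (set B): focus=B path=root depth=0 children=['I', 'A', 'T'] (at root)

Answer: B(I A T(Z))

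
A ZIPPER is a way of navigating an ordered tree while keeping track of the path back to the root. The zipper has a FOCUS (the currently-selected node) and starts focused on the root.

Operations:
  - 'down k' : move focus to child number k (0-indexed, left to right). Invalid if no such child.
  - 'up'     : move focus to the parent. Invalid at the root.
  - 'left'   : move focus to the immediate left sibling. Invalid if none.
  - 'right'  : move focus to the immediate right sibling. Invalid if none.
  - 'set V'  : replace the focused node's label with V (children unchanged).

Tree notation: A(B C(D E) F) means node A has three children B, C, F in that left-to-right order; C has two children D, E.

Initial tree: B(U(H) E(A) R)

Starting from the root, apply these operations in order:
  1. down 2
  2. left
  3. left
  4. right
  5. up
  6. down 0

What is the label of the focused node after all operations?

Answer: U

Derivation:
Step 1 (down 2): focus=R path=2 depth=1 children=[] left=['U', 'E'] right=[] parent=B
Step 2 (left): focus=E path=1 depth=1 children=['A'] left=['U'] right=['R'] parent=B
Step 3 (left): focus=U path=0 depth=1 children=['H'] left=[] right=['E', 'R'] parent=B
Step 4 (right): focus=E path=1 depth=1 children=['A'] left=['U'] right=['R'] parent=B
Step 5 (up): focus=B path=root depth=0 children=['U', 'E', 'R'] (at root)
Step 6 (down 0): focus=U path=0 depth=1 children=['H'] left=[] right=['E', 'R'] parent=B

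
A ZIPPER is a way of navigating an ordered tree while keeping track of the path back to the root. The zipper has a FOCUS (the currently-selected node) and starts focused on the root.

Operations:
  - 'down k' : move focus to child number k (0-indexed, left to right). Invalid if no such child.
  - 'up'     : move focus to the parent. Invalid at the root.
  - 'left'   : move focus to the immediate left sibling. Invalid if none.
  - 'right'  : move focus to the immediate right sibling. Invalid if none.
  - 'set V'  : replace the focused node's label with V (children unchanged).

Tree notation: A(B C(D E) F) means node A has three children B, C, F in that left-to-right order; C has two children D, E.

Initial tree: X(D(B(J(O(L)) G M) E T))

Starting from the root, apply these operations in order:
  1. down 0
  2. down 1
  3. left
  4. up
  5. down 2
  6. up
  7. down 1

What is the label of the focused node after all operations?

Answer: E

Derivation:
Step 1 (down 0): focus=D path=0 depth=1 children=['B', 'E', 'T'] left=[] right=[] parent=X
Step 2 (down 1): focus=E path=0/1 depth=2 children=[] left=['B'] right=['T'] parent=D
Step 3 (left): focus=B path=0/0 depth=2 children=['J', 'G', 'M'] left=[] right=['E', 'T'] parent=D
Step 4 (up): focus=D path=0 depth=1 children=['B', 'E', 'T'] left=[] right=[] parent=X
Step 5 (down 2): focus=T path=0/2 depth=2 children=[] left=['B', 'E'] right=[] parent=D
Step 6 (up): focus=D path=0 depth=1 children=['B', 'E', 'T'] left=[] right=[] parent=X
Step 7 (down 1): focus=E path=0/1 depth=2 children=[] left=['B'] right=['T'] parent=D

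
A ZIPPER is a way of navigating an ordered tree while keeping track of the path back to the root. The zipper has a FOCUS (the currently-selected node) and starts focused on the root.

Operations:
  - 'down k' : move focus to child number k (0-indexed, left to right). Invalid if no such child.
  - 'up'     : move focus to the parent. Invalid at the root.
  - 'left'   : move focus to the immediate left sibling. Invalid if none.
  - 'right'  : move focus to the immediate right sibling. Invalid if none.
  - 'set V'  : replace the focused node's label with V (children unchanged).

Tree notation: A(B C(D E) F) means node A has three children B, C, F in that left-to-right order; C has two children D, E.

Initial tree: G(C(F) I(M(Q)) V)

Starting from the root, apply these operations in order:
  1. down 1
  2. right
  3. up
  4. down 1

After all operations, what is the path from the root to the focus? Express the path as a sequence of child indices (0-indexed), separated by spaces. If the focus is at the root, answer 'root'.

Answer: 1

Derivation:
Step 1 (down 1): focus=I path=1 depth=1 children=['M'] left=['C'] right=['V'] parent=G
Step 2 (right): focus=V path=2 depth=1 children=[] left=['C', 'I'] right=[] parent=G
Step 3 (up): focus=G path=root depth=0 children=['C', 'I', 'V'] (at root)
Step 4 (down 1): focus=I path=1 depth=1 children=['M'] left=['C'] right=['V'] parent=G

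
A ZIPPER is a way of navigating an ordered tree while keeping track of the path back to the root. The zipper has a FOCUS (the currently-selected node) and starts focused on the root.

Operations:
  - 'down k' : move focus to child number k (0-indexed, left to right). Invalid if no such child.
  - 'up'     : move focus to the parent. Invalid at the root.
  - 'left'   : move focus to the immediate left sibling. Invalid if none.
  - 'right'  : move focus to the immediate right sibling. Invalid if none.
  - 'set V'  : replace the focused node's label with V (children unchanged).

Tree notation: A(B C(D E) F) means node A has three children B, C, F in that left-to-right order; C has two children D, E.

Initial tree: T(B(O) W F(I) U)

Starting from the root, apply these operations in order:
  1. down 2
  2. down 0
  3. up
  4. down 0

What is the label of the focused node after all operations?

Step 1 (down 2): focus=F path=2 depth=1 children=['I'] left=['B', 'W'] right=['U'] parent=T
Step 2 (down 0): focus=I path=2/0 depth=2 children=[] left=[] right=[] parent=F
Step 3 (up): focus=F path=2 depth=1 children=['I'] left=['B', 'W'] right=['U'] parent=T
Step 4 (down 0): focus=I path=2/0 depth=2 children=[] left=[] right=[] parent=F

Answer: I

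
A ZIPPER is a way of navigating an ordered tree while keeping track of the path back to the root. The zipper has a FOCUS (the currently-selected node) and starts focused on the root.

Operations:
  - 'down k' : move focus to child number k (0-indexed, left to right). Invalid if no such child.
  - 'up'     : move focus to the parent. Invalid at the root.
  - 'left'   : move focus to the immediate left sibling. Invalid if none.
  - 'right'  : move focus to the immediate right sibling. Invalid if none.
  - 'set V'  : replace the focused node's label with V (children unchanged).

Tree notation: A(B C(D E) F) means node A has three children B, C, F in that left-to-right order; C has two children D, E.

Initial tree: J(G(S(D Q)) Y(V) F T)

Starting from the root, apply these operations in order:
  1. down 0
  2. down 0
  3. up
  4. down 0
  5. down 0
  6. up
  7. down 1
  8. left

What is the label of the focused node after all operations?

Answer: D

Derivation:
Step 1 (down 0): focus=G path=0 depth=1 children=['S'] left=[] right=['Y', 'F', 'T'] parent=J
Step 2 (down 0): focus=S path=0/0 depth=2 children=['D', 'Q'] left=[] right=[] parent=G
Step 3 (up): focus=G path=0 depth=1 children=['S'] left=[] right=['Y', 'F', 'T'] parent=J
Step 4 (down 0): focus=S path=0/0 depth=2 children=['D', 'Q'] left=[] right=[] parent=G
Step 5 (down 0): focus=D path=0/0/0 depth=3 children=[] left=[] right=['Q'] parent=S
Step 6 (up): focus=S path=0/0 depth=2 children=['D', 'Q'] left=[] right=[] parent=G
Step 7 (down 1): focus=Q path=0/0/1 depth=3 children=[] left=['D'] right=[] parent=S
Step 8 (left): focus=D path=0/0/0 depth=3 children=[] left=[] right=['Q'] parent=S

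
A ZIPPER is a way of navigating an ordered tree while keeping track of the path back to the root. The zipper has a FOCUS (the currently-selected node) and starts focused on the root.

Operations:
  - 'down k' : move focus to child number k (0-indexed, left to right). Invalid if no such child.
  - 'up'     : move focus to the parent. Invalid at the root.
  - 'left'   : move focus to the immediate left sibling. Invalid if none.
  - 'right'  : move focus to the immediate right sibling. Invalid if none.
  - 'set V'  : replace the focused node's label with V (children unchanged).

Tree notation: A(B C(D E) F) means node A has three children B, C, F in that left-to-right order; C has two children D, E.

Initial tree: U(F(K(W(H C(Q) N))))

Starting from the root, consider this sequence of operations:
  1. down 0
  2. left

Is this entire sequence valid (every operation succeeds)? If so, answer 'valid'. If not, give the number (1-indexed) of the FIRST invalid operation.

Step 1 (down 0): focus=F path=0 depth=1 children=['K'] left=[] right=[] parent=U
Step 2 (left): INVALID

Answer: 2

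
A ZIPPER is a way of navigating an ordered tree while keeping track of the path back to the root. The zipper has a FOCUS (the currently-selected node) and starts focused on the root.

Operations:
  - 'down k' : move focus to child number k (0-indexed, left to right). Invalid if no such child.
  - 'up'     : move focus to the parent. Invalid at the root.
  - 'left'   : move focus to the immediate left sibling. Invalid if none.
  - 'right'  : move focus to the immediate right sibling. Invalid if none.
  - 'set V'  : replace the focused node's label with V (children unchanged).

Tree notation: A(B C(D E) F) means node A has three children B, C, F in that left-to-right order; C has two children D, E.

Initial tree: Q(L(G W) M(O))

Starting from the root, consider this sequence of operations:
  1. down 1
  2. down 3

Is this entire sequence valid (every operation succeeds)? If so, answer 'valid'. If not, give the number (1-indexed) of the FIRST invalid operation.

Answer: 2

Derivation:
Step 1 (down 1): focus=M path=1 depth=1 children=['O'] left=['L'] right=[] parent=Q
Step 2 (down 3): INVALID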